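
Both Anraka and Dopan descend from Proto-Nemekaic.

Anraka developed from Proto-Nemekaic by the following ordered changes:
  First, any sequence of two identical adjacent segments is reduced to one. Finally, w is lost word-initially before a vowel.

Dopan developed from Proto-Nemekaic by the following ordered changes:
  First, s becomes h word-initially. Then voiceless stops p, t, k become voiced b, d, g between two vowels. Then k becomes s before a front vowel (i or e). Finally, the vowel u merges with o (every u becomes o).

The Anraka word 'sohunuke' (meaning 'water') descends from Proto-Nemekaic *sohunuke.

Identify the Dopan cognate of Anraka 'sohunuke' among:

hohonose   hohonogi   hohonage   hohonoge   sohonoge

Dopan: *sohunuke > hohunuke > hohunuge > hohonoge  (by debuccalisation, intervocalic voicing, vowel merger)
Among the options, 'hohonoge' alone shows every Dopan change applied in order.

hohonoge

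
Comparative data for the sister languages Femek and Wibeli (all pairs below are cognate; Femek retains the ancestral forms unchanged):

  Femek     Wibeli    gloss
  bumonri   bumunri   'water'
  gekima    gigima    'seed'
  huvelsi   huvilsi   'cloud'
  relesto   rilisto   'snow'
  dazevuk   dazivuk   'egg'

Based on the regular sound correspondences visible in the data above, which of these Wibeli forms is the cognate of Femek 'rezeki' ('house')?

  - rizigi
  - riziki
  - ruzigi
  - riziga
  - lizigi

rizigi

gekima ~ gigima, huvelsi ~ huvilsi — Femek e corresponds to Wibeli i after a consonant, before a consonant other than r, m, n, p, b, f, v.
gekima ~ gigima — Femek k corresponds to Wibeli g between vowels (before a front vowel).
Applying these to Femek 'rezeki':
  rezeki → rizeki   (e→i after a consonant, before a consonant other than r, m, n, p, b, f, v)
  rizeki → riziki   (e→i after a consonant, before a consonant other than r, m, n, p, b, f, v)
  riziki → rizigi   (k→g between vowels (before a front vowel))
So the Wibeli cognate is 'rizigi'.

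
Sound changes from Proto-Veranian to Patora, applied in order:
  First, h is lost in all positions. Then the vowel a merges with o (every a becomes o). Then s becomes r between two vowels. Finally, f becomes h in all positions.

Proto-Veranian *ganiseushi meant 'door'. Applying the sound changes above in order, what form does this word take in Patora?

Patora: *ganiseushi > ganiseusi > goniseusi > gonireuri  (by h-loss, vowel merger, rhotacism)

gonireuri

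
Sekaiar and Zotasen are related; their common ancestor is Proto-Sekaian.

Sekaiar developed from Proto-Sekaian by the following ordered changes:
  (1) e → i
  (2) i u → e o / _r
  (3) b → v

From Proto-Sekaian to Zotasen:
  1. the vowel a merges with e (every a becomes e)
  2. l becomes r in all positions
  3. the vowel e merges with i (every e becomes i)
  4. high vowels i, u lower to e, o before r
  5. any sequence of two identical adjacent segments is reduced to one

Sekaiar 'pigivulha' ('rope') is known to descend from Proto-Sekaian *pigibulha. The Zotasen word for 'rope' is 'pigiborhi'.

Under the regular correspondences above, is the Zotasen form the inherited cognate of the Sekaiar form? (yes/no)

Derive the expected Zotasen reflex of *pigibulha:
Zotasen: *pigibulha > pigibulhe > pigiburhe > pigiburhi > pigiborhi  (by vowel merger, unconditioned shift, vowel merger, pre-rhotic lowering)
Zotasen 'pigiborhi' matches the regular reflex exactly, so the pair is cognate.

yes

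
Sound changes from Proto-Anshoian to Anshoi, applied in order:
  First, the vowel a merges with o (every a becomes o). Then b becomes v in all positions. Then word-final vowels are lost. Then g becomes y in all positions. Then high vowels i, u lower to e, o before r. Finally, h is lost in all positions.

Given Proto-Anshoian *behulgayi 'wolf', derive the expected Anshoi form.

veulyoy

Anshoi: *behulgayi > behulgoyi > vehulgoyi > vehulgoy > vehulyoy > veulyoy  (by vowel merger, unconditioned shift, apocope, unconditioned shift, h-loss)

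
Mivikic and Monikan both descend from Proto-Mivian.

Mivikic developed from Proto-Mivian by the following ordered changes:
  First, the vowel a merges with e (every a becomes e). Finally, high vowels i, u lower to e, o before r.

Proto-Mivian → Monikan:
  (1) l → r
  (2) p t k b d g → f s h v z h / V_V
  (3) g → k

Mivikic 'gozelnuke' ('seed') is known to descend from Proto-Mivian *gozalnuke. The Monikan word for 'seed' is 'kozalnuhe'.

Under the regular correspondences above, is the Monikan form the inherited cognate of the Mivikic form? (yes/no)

Derive the expected Monikan reflex of *gozalnuke:
Monikan: start from *gozalnuke.
  rule 1 (unconditioned shift): gozalnuke → gozarnuke
  rule 2 (intervocalic lenition): gozarnuke → gozarnuhe
  rule 3 (unconditioned shift): gozarnuhe → kozarnuhe
  ⇒ Monikan kozarnuhe
The regular Monikan reflex would be 'kozarnuhe', but the attested form is 'kozalnuhe'. The correspondence is irregular, so they are not cognates (the Monikan form has a different source).

no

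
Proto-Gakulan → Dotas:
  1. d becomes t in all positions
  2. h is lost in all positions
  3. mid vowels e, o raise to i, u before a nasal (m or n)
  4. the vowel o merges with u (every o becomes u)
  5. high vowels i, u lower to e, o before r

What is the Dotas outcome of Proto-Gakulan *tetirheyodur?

tetereyutor

Dotas: *tetirheyodur
  tetirheyodur → tetirheyotur   [unconditioned shift]
  tetirheyotur → tetireyotur   [h-loss]
  tetireyotur (rule 3 does not apply)
  tetireyotur → tetireyutur   [vowel merger]
  tetireyutur → tetereyutor   [pre-rhotic lowering]
  giving Dotas tetereyutor.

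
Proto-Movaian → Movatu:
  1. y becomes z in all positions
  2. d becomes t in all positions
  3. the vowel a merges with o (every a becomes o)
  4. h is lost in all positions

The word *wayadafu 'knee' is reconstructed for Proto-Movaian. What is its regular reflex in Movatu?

wozotofu

Movatu: start from *wayadafu.
  rule 1 (unconditioned shift): wayadafu → wazadafu
  rule 2 (unconditioned shift): wazadafu → wazatafu
  rule 3 (vowel merger): wazatafu → wozotofu
  rule 4: no change — wozotofu
  ⇒ Movatu wozotofu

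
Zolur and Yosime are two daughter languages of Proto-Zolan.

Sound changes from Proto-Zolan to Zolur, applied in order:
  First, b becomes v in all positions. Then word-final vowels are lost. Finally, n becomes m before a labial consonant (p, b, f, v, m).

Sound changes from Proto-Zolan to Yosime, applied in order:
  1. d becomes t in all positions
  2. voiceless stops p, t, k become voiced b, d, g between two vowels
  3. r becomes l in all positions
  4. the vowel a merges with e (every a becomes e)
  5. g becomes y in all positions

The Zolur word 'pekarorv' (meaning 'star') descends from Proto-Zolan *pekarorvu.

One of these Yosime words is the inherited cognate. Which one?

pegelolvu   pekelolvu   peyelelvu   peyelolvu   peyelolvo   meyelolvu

peyelolvu

Yosime: *pekarorvu > pegarorvu > pegalolvu > pegelolvu > peyelolvu  (by intervocalic voicing, unconditioned shift, vowel merger, unconditioned shift)
Only 'peyelolvu' matches the regular Yosime development of *pekarorvu.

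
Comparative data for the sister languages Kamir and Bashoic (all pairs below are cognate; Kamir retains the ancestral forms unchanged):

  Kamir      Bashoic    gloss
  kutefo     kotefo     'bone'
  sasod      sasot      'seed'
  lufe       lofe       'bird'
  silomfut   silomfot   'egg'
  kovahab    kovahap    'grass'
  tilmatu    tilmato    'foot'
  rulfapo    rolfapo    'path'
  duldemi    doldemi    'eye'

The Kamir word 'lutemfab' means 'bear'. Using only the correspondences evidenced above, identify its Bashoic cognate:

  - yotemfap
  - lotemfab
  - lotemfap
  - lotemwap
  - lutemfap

lotemfap

kutefo ~ kotefo, silomfut ~ silomfot — Kamir u corresponds to Bashoic o after a consonant, before a consonant other than r, m, n, p, b, f, v.
kovahab ~ kovahap — Kamir b corresponds to Bashoic p word-finally.
Applying these to Kamir 'lutemfab':
  lutemfab → lotemfab   (u→o after a consonant, before a consonant other than r, m, n, p, b, f, v)
  lotemfab → lotemfap   (b→p word-finally)
So the Bashoic cognate is 'lotemfap'.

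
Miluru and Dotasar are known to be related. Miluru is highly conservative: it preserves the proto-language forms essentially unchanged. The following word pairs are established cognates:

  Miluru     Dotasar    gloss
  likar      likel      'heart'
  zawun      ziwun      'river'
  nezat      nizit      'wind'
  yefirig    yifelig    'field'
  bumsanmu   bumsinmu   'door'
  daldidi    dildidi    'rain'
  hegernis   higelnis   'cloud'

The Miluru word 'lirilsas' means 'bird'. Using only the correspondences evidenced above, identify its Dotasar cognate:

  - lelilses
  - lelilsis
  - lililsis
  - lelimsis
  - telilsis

lelilsis

yefirig ~ yifelig — Miluru i corresponds to Dotasar e after a consonant, before r.
yefirig ~ yifelig — Miluru r corresponds to Dotasar l between vowels (before a front vowel).
zawun ~ ziwun, nezat ~ nizit — Miluru a corresponds to Dotasar i after a consonant, before a consonant other than r, m, n, p, b, f, v.
Applying these to Miluru 'lirilsas':
  lirilsas → lerilsas   (i→e after a consonant, before r)
  lerilsas → lelilsas   (r→l between vowels (before a front vowel))
  lelilsas → lelilsis   (a→i after a consonant, before a consonant other than r, m, n, p, b, f, v)
So the Dotasar cognate is 'lelilsis'.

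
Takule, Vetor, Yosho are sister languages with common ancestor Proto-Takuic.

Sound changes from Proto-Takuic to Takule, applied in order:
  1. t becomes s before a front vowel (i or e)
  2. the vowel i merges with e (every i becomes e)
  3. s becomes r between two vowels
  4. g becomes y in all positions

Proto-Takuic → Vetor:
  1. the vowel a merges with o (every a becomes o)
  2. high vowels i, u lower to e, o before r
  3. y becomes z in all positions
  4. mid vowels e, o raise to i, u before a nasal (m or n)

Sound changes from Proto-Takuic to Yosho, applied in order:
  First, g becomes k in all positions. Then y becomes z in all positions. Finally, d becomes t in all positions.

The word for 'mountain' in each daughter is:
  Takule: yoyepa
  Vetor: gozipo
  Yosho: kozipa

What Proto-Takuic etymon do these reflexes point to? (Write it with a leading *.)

Position 1: Takule has y, Vetor has g, Yosho has k. Vetor preserves g here (none of its changes turn any other segment into g), so the proto-segment is *g.
Position 3: Takule has y, Vetor has z, Yosho has z. Taking the neighbouring segments as reconstructed: Takule y could go back to *g or *y; Vetor z could go back to *z or *y; Yosho z could go back to *z or *y — the one source consistent with every daughter is *y.
This points to *goyipa. Verify forward in each daughter:
Takule: *goyipa
  goyipa (rule 1 does not apply)
  goyipa → goyepa   [vowel merger]
  goyepa (rule 3 does not apply)
  goyepa → yoyepa   [unconditioned shift]
  giving Takule yoyepa.
Vetor: start from *goyipa.
  rule 1 (vowel merger): goyipa → goyipo
  rule 2: no change — goyipo
  rule 3 (unconditioned shift): goyipo → gozipo
  rule 4: no change — gozipo
  ⇒ Vetor gozipo
Yosho: *goyipa
  goyipa → koyipa   [unconditioned shift]
  koyipa → kozipa   [unconditioned shift]
  kozipa (rule 3 does not apply)
  giving Yosho kozipa.
*goyipa is the unique common source.

*goyipa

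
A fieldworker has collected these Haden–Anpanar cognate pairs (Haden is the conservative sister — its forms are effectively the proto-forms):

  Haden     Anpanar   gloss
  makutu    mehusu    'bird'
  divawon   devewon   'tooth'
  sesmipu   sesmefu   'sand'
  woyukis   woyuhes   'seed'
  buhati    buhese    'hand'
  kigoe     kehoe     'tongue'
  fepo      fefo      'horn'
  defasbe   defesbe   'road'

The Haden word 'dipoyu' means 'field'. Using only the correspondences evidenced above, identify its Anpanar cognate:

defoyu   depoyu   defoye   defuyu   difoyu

sesmipu ~ sesmefu — Haden i corresponds to Anpanar e after a consonant, before a labial obstruent.
fepo ~ fefo — Haden p corresponds to Anpanar f between vowels (before a back vowel).
Applying these to Haden 'dipoyu':
  dipoyu → depoyu   (i→e after a consonant, before a labial obstruent)
  depoyu → defoyu   (p→f between vowels (before a back vowel))
So the Anpanar cognate is 'defoyu'.

defoyu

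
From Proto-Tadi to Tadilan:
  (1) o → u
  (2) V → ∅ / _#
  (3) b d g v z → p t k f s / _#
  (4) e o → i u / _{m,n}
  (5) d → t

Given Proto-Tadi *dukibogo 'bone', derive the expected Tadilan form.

tukibuk

Tadilan: *dukibogo > dukibugu > dukibug > dukibuk > tukibuk  (by vowel merger, apocope, final devoicing, unconditioned shift)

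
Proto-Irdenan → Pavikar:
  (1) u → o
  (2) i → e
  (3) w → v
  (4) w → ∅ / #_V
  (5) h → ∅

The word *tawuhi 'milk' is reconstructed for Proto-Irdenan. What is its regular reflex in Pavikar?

Pavikar: start from *tawuhi.
  rule 1 (vowel merger): tawuhi → tawohi
  rule 2 (vowel merger): tawohi → tawohe
  rule 3 (unconditioned shift): tawohe → tavohe
  rule 4: no change — tavohe
  rule 5 (h-loss): tavohe → tavoe
  ⇒ Pavikar tavoe

tavoe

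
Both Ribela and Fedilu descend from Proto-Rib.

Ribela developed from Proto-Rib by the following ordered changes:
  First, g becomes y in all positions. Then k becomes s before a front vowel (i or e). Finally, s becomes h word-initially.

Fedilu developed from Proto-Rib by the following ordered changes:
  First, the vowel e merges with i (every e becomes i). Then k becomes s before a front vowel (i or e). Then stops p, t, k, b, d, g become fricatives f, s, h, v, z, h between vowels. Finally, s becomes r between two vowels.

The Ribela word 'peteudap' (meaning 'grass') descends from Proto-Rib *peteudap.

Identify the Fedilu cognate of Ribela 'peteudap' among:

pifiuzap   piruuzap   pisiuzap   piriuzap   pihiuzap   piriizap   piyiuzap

Fedilu: *peteudap
  peteudap → pitiudap   [vowel merger]
  pitiudap (rule 2 does not apply)
  pitiudap → pisiuzap   [intervocalic lenition]
  pisiuzap → piriuzap   [rhotacism]
  giving Fedilu piriuzap.

piriuzap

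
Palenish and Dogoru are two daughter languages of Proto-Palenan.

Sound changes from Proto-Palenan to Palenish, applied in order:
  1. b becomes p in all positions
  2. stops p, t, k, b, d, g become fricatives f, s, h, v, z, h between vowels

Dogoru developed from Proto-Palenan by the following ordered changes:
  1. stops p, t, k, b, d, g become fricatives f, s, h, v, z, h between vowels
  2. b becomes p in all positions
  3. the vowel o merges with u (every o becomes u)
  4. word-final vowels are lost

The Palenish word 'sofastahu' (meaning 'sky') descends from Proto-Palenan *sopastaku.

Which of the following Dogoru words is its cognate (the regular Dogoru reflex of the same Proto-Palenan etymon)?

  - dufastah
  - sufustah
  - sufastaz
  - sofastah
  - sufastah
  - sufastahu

sufastah

Dogoru: *sopastaku
  sopastaku → sofastahu   [intervocalic lenition]
  sofastahu (rule 2 does not apply)
  sofastahu → sufastahu   [vowel merger]
  sufastahu → sufastah   [apocope]
  giving Dogoru sufastah.
Among the options, 'sufastah' alone shows every Dogoru change applied in order.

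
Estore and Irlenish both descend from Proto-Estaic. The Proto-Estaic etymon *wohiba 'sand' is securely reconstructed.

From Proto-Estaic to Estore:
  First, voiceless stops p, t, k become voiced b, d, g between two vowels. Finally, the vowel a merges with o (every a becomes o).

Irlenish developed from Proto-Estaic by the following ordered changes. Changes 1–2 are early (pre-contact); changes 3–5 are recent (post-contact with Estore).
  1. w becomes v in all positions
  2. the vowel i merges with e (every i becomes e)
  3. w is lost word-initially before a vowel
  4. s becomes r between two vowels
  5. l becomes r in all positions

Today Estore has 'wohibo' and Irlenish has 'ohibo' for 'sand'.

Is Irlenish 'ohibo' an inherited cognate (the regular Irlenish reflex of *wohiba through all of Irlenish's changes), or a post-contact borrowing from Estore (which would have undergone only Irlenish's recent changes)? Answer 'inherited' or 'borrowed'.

borrowed

If inherited, *wohiba would pass through all of Irlenish's changes:
Irlenish: *wohiba
  wohiba → vohiba   [unconditioned shift]
  vohiba → voheba   [vowel merger]
  voheba (rule 3 does not apply)
  voheba (rule 4 does not apply)
  voheba (rule 5 does not apply)
  giving Irlenish voheba.
If borrowed from Estore 'wohibo' after the early changes, it would undergo only the recent ones:
  rule 3 (glide loss): wohibo → ohibo
  rule 4 (rhotacism): no change (ohibo)
  rule 5 (unconditioned shift): no change (ohibo)
  ⇒ as a loan: ohibo
Irlenish 'ohibo' matches the loan outcome 'ohibo', not the inherited 'voheba' — it skipped the early Irlenish changes, so it was borrowed from Estore.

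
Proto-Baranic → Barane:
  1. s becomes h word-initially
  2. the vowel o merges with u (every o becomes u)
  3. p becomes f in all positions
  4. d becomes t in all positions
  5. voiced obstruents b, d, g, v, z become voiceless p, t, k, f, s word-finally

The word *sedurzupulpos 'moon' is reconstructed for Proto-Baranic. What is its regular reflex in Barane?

heturzufulfus

Barane: *sedurzupulpos > hedurzupulpos > hedurzupulpus > hedurzufulfus > heturzufulfus  (by debuccalisation, vowel merger, unconditioned shift, unconditioned shift)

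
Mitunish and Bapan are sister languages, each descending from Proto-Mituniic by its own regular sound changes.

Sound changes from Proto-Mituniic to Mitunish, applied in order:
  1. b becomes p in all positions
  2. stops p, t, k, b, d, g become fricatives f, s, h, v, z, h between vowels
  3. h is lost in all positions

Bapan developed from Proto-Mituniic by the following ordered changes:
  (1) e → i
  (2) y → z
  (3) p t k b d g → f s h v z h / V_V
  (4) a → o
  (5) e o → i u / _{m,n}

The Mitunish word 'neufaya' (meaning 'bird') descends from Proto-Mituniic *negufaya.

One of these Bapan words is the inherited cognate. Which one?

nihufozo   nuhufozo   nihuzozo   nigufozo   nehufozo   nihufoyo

nihufozo

Bapan: *negufaya > nigufaya > nigufaza > nihufaza > nihufozo  (by vowel merger, unconditioned shift, intervocalic lenition, vowel merger)
Only 'nihufozo' matches the regular Bapan development of *negufaya.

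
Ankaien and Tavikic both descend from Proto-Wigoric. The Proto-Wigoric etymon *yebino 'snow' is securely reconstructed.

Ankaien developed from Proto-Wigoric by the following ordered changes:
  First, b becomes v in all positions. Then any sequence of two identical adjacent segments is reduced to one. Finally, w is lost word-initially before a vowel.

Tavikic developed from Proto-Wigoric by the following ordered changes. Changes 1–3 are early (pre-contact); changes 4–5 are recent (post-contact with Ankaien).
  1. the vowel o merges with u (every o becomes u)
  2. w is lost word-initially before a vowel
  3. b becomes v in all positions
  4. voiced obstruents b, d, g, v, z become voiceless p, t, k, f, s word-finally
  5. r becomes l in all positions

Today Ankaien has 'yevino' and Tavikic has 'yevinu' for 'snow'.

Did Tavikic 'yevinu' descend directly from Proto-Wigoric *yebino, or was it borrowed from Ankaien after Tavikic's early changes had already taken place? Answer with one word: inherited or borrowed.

If inherited, *yebino would pass through all of Tavikic's changes:
Tavikic: *yebino
  yebino → yebinu   [vowel merger]
  yebinu (rule 2 does not apply)
  yebinu → yevinu   [unconditioned shift]
  yevinu (rule 4 does not apply)
  yevinu (rule 5 does not apply)
  giving Tavikic yevinu.
If borrowed from Ankaien 'yevino' after the early changes, it would undergo only the recent ones:
  rule 4 (final devoicing): no change (yevino)
  rule 5 (unconditioned shift): no change (yevino)
  ⇒ as a loan: yevino
Tavikic 'yevinu' matches the inherited outcome exactly, so it is an inherited cognate, not a loan.

inherited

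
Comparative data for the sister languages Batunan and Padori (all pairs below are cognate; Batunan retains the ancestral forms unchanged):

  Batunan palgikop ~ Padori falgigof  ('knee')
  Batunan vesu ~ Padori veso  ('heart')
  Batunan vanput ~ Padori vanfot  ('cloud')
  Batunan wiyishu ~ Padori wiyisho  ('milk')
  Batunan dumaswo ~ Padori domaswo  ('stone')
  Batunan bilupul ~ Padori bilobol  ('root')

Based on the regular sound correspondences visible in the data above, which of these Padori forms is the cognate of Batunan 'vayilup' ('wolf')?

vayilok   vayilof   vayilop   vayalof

bilupul ~ bilobol — Batunan u corresponds to Padori o after a consonant, before a labial obstruent.
palgikop ~ falgigof — Batunan p corresponds to Padori f word-finally.
Applying these to Batunan 'vayilup':
  vayilup → vayilop   (u→o after a consonant, before a labial obstruent)
  vayilop → vayilof   (p→f word-finally)
So the Padori cognate is 'vayilof'.

vayilof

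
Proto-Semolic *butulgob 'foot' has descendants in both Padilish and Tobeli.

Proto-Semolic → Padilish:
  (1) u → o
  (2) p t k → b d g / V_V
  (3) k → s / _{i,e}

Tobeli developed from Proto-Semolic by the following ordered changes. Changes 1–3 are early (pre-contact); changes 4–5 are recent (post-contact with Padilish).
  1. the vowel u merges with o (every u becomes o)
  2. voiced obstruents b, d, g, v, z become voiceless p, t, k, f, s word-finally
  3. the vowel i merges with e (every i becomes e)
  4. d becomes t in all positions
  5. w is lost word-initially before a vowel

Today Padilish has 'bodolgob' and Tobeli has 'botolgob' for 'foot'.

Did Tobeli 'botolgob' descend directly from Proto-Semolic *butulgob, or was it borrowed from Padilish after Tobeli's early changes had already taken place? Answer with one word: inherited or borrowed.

If inherited, *butulgob would pass through all of Tobeli's changes:
Tobeli: *butulgob
  butulgob → botolgob   [vowel merger]
  botolgob → botolgop   [final devoicing]
  botolgop (rule 3 does not apply)
  botolgop (rule 4 does not apply)
  botolgop (rule 5 does not apply)
  giving Tobeli botolgop.
If borrowed from Padilish 'bodolgob' after the early changes, it would undergo only the recent ones:
  rule 4 (unconditioned shift): bodolgob → botolgob
  rule 5 (glide loss): no change (botolgob)
  ⇒ as a loan: botolgob
Tobeli 'botolgob' matches the loan outcome 'botolgob', not the inherited 'botolgop' — it skipped the early Tobeli changes, so it was borrowed from Padilish.

borrowed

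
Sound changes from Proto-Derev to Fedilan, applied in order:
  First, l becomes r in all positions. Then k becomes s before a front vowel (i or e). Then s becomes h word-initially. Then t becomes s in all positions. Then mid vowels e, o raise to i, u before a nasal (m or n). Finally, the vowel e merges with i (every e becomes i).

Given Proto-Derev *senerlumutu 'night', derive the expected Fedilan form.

hinirrumusu

Fedilan: *senerlumutu > senerrumutu > henerrumutu > henerrumusu > hinerrumusu > hinirrumusu  (by unconditioned shift, debuccalisation, unconditioned shift, pre-nasal raising, vowel merger)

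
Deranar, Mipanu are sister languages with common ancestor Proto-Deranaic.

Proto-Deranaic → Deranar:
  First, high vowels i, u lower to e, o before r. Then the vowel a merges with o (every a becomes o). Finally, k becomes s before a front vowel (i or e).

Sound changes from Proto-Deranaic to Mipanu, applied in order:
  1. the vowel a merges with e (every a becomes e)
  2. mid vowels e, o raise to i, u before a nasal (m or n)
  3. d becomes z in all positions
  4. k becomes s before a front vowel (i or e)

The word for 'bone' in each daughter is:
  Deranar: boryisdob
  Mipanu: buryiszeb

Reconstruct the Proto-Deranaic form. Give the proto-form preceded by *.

Position 2: Deranar has o, Mipanu has u. Taking the neighbouring segments as reconstructed: Deranar o could go back to *a or *o or *u; Mipanu u can only go back to *u — the one source consistent with every daughter is *u.
Position 7: Deranar has d, Mipanu has z. Deranar preserves d here (none of its changes turn any other segment into d), so the proto-segment is *d.
Position 8: Deranar has o, Mipanu has e. Taking the neighbouring segments as reconstructed: Deranar o could go back to *a or *o; Mipanu e could go back to *a or *e — the one source consistent with every daughter is *a.
The remaining positions agree across the daughters. Check the candidate against every language:
Deranar: *buryisdab > boryisdab > boryisdob  (by pre-rhotic lowering, vowel merger)
Mipanu: start from *buryisdab.
  rule 1 (vowel merger): buryisdab → buryisdeb
  rule 2: no change — buryisdeb
  rule 3 (unconditioned shift): buryisdeb → buryiszeb
  rule 4: no change — buryiszeb
  ⇒ Mipanu buryiszeb
Only *buryisdab yields all of Deranar boryisdob, Mipanu buryiszeb.

*buryisdab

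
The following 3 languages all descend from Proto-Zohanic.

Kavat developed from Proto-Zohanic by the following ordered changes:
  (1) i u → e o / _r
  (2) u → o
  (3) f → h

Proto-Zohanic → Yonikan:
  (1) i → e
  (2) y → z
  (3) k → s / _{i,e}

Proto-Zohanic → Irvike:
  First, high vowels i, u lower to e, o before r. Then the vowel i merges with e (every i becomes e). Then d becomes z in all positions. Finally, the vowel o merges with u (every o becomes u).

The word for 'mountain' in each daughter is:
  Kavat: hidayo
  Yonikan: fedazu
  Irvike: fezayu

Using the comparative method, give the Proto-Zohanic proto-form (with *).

*fidayu

Position 1: Kavat has h, Yonikan has f, Irvike has f. Yonikan preserves f here (none of its changes turn any other segment into f), so the proto-segment is *f.
Position 6: Kavat has o, Yonikan has u, Irvike has u. Yonikan preserves u here (none of its changes turn any other segment into u), so the proto-segment is *u.
Continuing position by position gives *fidayu; check it forward:
Kavat: start from *fidayu.
  rule 1: no change — fidayu
  rule 2 (vowel merger): fidayu → fidayo
  rule 3 (unconditioned shift): fidayo → hidayo
  ⇒ Kavat hidayo
Yonikan: start from *fidayu.
  rule 1 (vowel merger): fidayu → fedayu
  rule 2 (unconditioned shift): fedayu → fedazu
  rule 3: no change — fedazu
  ⇒ Yonikan fedazu
Irvike: start from *fidayu.
  rule 1: no change — fidayu
  rule 2 (vowel merger): fidayu → fedayu
  rule 3 (unconditioned shift): fedayu → fezayu
  rule 4: no change — fezayu
  ⇒ Irvike fezayu
No other proto-form is consistent with every reflex, so the reconstruction is *fidayu.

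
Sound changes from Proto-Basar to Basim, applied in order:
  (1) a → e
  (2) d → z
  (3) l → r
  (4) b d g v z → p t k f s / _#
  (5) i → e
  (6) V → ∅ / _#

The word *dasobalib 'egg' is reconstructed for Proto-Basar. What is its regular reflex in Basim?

Basim: *dasobalib
  dasobalib → desobelib   [vowel merger]
  desobelib → zesobelib   [unconditioned shift]
  zesobelib → zesoberib   [unconditioned shift]
  zesoberib → zesoberip   [final devoicing]
  zesoberip → zesoberep   [vowel merger]
  zesoberep (rule 6 does not apply)
  giving Basim zesoberep.

zesoberep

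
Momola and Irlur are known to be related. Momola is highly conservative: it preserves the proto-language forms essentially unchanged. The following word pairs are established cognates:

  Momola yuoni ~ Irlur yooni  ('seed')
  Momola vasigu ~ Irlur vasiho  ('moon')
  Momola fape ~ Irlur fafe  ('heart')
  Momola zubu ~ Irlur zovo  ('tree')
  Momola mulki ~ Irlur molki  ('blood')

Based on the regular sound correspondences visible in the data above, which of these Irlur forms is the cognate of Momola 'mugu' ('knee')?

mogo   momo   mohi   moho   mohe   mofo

mulki ~ molki — Momola u corresponds to Irlur o after a consonant, before a consonant other than r, m, n, p, b, f, v.
vasigu ~ vasiho — Momola g corresponds to Irlur h between vowels (before a back vowel).
vasigu ~ vasiho, zubu ~ zovo — Momola u corresponds to Irlur o word-finally.
Applying these to Momola 'mugu':
  mugu → mogu   (u→o after a consonant, before a consonant other than r, m, n, p, b, f, v)
  mogu → mohu   (g→h between vowels (before a back vowel))
  mohu → moho   (u→o word-finally)
So the Irlur cognate is 'moho'.

moho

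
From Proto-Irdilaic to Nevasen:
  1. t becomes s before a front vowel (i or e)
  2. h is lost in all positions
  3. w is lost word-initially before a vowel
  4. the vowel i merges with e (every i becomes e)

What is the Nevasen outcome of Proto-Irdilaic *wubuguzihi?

Nevasen: *wubuguzihi > wubuguzii > ubuguzii > ubuguzee  (by h-loss, glide loss, vowel merger)

ubuguzee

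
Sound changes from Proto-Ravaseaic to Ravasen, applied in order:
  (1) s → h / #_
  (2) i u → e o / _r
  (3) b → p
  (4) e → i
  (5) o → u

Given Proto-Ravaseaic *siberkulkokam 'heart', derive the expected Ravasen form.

Ravasen: start from *siberkulkokam.
  rule 1 (debuccalisation): siberkulkokam → hiberkulkokam
  rule 2: no change — hiberkulkokam
  rule 3 (unconditioned shift): hiberkulkokam → hiperkulkokam
  rule 4 (vowel merger): hiperkulkokam → hipirkulkokam
  rule 5 (vowel merger): hipirkulkokam → hipirkulkukam
  ⇒ Ravasen hipirkulkukam

hipirkulkukam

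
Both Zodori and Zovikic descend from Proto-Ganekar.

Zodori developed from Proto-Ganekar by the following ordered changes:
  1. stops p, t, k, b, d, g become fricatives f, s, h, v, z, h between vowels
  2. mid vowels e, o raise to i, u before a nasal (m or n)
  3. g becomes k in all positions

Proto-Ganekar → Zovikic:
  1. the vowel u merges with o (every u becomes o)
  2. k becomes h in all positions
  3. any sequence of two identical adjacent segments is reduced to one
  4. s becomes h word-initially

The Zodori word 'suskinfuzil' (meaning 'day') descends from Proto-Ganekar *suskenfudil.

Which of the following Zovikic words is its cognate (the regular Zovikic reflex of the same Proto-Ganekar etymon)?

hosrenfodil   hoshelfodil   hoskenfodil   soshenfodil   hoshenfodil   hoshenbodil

hoshenfodil

Zovikic: *suskenfudil > soskenfodil > soshenfodil > hoshenfodil  (by vowel merger, unconditioned shift, debuccalisation)
Among the options, 'hoshenfodil' alone shows every Zovikic change applied in order.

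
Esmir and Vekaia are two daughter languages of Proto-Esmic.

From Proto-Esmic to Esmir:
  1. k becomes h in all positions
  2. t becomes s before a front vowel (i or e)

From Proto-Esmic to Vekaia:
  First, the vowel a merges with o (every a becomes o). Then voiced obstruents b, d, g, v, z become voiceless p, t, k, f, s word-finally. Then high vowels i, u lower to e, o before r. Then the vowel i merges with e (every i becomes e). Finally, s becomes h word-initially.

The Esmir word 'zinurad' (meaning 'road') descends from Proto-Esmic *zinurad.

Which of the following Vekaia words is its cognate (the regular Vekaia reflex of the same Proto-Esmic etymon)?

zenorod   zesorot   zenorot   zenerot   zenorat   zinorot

Vekaia: start from *zinurad.
  rule 1 (vowel merger): zinurad → zinurod
  rule 2 (final devoicing): zinurod → zinurot
  rule 3 (pre-rhotic lowering): zinurot → zinorot
  rule 4 (vowel merger): zinorot → zenorot
  rule 5: no change — zenorot
  ⇒ Vekaia zenorot
Only 'zenorot' matches the regular Vekaia development of *zinurad.

zenorot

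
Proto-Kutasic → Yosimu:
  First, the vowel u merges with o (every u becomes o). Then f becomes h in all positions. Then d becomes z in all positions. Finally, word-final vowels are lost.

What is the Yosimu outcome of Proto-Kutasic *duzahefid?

Yosimu: start from *duzahefid.
  rule 1 (vowel merger): duzahefid → dozahefid
  rule 2 (unconditioned shift): dozahefid → dozahehid
  rule 3 (unconditioned shift): dozahehid → zozahehiz
  rule 4: no change — zozahehiz
  ⇒ Yosimu zozahehiz

zozahehiz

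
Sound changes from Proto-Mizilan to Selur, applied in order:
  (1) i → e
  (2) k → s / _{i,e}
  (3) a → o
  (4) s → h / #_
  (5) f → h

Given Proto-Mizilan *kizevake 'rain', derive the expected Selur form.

Selur: start from *kizevake.
  rule 1 (vowel merger): kizevake → kezevake
  rule 2 (palatalisation): kezevake → sezevase
  rule 3 (vowel merger): sezevase → sezevose
  rule 4 (debuccalisation): sezevose → hezevose
  rule 5: no change — hezevose
  ⇒ Selur hezevose

hezevose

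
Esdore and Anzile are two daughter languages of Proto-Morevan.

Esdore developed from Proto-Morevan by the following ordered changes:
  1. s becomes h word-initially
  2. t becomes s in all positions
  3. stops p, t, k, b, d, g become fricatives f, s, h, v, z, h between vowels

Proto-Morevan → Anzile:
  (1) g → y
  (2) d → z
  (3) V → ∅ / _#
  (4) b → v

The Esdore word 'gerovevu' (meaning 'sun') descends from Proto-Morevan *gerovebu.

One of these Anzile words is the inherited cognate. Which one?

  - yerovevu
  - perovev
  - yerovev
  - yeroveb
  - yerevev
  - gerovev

yerovev

Anzile: *gerovebu > yerovebu > yeroveb > yerovev  (by unconditioned shift, apocope, unconditioned shift)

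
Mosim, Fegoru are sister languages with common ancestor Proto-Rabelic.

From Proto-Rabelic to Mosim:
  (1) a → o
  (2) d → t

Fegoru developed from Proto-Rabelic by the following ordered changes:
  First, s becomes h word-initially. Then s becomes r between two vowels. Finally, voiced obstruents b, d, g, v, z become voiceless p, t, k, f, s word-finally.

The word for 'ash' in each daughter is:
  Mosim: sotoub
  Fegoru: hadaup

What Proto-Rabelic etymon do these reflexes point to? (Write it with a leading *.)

*sadaub

Position 1: Mosim has s, Fegoru has h. Mosim preserves s here (none of its changes turn any other segment into s), so the proto-segment is *s.
Position 6: Mosim has b, Fegoru has p. Mosim preserves b here (none of its changes turn any other segment into b), so the proto-segment is *b.
Position 2: Mosim has o, Fegoru has a. Fegoru preserves a here (none of its changes turn any other segment into a), so the proto-segment is *a.
This points to *sadaub. Verify forward in each daughter:
Mosim: *sadaub > sodoub > sotoub  (by vowel merger, unconditioned shift)
Fegoru: *sadaub
  sadaub → hadaub   [debuccalisation]
  hadaub (rule 2 does not apply)
  hadaub → hadaup   [final devoicing]
  giving Fegoru hadaup.
No other proto-form is consistent with every reflex, so the reconstruction is *sadaub.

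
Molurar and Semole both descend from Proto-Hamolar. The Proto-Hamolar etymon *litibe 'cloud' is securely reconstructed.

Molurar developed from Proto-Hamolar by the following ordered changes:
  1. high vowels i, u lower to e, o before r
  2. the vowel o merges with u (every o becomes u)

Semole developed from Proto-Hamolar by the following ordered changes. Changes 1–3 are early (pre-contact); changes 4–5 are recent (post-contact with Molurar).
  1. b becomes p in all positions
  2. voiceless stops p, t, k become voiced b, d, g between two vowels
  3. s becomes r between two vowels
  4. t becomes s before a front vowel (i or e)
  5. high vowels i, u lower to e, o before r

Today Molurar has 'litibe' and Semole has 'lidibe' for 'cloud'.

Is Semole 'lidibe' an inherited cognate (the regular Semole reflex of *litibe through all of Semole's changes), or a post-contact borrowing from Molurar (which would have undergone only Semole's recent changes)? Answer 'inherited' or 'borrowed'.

inherited

If inherited, *litibe would pass through all of Semole's changes:
Semole: *litibe
  litibe → litipe   [unconditioned shift]
  litipe → lidibe   [intervocalic voicing]
  lidibe (rule 3 does not apply)
  lidibe (rule 4 does not apply)
  lidibe (rule 5 does not apply)
  giving Semole lidibe.
If borrowed from Molurar 'litibe' after the early changes, it would undergo only the recent ones:
  rule 4 (palatalisation): litibe → lisibe
  rule 5 (pre-rhotic lowering): no change (lisibe)
  ⇒ as a loan: lisibe
Semole 'lidibe' matches the inherited outcome exactly, so it is an inherited cognate, not a loan.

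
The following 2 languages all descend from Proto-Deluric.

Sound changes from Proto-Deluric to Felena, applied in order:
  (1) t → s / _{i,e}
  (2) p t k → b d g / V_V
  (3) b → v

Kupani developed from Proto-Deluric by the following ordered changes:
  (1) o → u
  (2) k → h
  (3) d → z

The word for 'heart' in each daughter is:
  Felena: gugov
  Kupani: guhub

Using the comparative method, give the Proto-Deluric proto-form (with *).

*gukob

Position 5: Felena has v, Kupani has b. Kupani preserves b here (none of its changes turn any other segment into b), so the proto-segment is *b.
Position 4: Felena has o, Kupani has u. Felena preserves o here (none of its changes turn any other segment into o), so the proto-segment is *o.
Position 3: Felena has g, Kupani has h. Taking the neighbouring segments as reconstructed: Felena g could go back to *k or *g; Kupani h could go back to *k or *h — the one source consistent with every daughter is *k.
The remaining positions agree across the daughters. Check the candidate against every language:
Felena: *gukob
  gukob (rule 1 does not apply)
  gukob → gugob   [intervocalic voicing]
  gugob → gugov   [unconditioned shift]
  giving Felena gugov.
Kupani: start from *gukob.
  rule 1 (vowel merger): gukob → gukub
  rule 2 (unconditioned shift): gukub → guhub
  rule 3: no change — guhub
  ⇒ Kupani guhub
*gukob is the unique common source.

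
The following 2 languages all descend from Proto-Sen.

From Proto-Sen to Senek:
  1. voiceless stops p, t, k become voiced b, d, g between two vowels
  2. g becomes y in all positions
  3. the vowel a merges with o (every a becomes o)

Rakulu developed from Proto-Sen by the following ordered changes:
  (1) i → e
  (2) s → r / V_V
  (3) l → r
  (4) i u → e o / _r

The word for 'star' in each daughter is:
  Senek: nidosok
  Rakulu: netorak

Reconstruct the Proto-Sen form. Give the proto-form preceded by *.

Position 3: Senek has d, Rakulu has t. Rakulu preserves t here (none of its changes turn any other segment into t), so the proto-segment is *t.
Position 6: Senek has o, Rakulu has a. Rakulu preserves a here (none of its changes turn any other segment into a), so the proto-segment is *a.
Position 2: Senek has i, Rakulu has e. Senek preserves i here (none of its changes turn any other segment into i), so the proto-segment is *i.
Continuing position by position gives *nitosak; check it forward:
Senek: *nitosak > nidosak > nidosok  (by intervocalic voicing, vowel merger)
Rakulu: *nitosak
  nitosak → netosak   [vowel merger]
  netosak → netorak   [rhotacism]
  netorak (rule 3 does not apply)
  netorak (rule 4 does not apply)
  giving Rakulu netorak.
Only *nitosak yields all of Senek nidosok, Rakulu netorak.

*nitosak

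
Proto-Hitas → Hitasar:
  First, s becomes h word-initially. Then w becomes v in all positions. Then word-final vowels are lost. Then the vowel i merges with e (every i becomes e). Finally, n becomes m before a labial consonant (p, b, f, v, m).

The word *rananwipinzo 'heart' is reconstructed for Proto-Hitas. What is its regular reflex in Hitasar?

Hitasar: *rananwipinzo > rananvipinzo > rananvipinz > rananvepenz > ranamvepenz  (by unconditioned shift, apocope, vowel merger, nasal place assimilation)

ranamvepenz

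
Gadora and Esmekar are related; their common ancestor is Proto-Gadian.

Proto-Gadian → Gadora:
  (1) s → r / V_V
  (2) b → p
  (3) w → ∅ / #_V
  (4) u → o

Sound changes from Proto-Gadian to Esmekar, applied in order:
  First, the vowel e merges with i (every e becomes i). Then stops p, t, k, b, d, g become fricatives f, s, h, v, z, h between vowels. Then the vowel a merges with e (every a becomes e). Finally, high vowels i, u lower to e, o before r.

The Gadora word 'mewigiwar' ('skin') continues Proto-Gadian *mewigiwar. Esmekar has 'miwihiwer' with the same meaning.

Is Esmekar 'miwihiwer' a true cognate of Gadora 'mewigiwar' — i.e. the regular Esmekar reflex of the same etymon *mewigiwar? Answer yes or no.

Derive the expected Esmekar reflex of *mewigiwar:
Esmekar: *mewigiwar
  mewigiwar → miwigiwar   [vowel merger]
  miwigiwar → miwihiwar   [intervocalic lenition]
  miwihiwar → miwihiwer   [vowel merger]
  miwihiwer (rule 4 does not apply)
  giving Esmekar miwihiwer.
Esmekar 'miwihiwer' matches the regular reflex exactly, so the pair is cognate.

yes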